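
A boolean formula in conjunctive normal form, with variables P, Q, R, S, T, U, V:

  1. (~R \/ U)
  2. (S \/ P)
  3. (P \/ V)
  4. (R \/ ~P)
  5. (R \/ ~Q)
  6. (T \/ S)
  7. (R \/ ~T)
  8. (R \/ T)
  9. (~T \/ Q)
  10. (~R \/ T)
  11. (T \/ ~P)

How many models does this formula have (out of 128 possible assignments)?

5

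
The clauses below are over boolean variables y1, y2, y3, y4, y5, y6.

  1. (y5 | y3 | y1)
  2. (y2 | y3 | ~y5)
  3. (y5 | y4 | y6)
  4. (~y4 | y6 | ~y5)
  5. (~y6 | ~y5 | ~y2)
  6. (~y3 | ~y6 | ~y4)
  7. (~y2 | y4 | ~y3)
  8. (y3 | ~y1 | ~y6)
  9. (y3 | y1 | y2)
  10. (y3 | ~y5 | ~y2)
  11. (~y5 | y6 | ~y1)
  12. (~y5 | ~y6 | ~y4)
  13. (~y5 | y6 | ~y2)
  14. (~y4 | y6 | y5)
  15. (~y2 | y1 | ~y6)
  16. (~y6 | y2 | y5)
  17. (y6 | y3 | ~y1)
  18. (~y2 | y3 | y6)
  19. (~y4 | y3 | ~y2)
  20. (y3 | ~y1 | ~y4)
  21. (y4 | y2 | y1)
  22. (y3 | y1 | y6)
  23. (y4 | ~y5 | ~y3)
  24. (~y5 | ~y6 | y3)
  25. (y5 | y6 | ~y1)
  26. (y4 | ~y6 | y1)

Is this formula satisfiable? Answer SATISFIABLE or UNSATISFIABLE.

UNSATISFIABLE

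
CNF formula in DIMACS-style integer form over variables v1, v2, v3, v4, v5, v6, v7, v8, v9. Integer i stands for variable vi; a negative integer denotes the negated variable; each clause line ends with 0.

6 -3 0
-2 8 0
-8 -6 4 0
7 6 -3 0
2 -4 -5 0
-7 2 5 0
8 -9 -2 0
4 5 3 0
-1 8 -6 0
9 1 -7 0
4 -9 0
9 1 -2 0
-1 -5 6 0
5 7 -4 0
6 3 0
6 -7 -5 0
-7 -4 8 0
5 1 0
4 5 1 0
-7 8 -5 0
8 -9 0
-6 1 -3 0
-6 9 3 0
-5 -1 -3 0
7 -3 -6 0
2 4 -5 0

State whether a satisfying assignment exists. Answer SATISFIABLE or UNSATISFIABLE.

SATISFIABLE

Try v1 = False.
  then v5 is forced to True.
The remaining clauses are satisfied by v2 = True, v3 = False, v4 = True, v6 = True, v7 = True, v8 = True, v9 = True.
Every clause has at least one true literal under this assignment.
So v1=F  v2=T  v3=F  v4=T  v5=T  v6=T  v7=T  v8=T  v9=T is a satisfying assignment.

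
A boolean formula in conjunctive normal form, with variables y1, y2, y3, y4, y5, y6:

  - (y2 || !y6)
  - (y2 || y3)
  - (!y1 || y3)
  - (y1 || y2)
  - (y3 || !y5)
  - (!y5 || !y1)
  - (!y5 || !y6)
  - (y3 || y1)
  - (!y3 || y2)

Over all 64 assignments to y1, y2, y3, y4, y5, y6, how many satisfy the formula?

10

Split on y3, then y1.
  y3=1, y1=1: remaining (y2,y4,y5,y6) ∈ {(1,0,0,0); (1,0,0,1); (1,1,0,0); (1,1,0,1)} — 4.
  y3=1, y1=0: y4 free; 3 ways for (y2,y5,y6) × 2^1 = 6.
  y3=0, y1=1: a clause becomes empty — 0.
  y3=0, y1=0: a clause becomes empty — 0.
Total: 4 + 6 + 0 + 0 = 10.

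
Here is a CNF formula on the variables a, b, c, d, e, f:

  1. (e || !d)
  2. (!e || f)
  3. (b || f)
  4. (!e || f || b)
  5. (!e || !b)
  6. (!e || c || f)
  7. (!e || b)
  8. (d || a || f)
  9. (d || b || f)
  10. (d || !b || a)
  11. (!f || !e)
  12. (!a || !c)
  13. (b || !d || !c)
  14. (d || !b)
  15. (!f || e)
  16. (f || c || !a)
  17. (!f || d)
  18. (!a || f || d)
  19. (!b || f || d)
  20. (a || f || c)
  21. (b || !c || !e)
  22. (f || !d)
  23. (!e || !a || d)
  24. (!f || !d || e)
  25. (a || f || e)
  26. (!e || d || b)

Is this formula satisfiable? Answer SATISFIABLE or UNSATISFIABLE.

f = True:
  propagation gives e=False; an empty clause results — contradiction.
f = False:
  propagation gives e=False, d=False, b=True; an empty clause results — contradiction.
Every branch closes, so no satisfying assignment exists.

UNSATISFIABLE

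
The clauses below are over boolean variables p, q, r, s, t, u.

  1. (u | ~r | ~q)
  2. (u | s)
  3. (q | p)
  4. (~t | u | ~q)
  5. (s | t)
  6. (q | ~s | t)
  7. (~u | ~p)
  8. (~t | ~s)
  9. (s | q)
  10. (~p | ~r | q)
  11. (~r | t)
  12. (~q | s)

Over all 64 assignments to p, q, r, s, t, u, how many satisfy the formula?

3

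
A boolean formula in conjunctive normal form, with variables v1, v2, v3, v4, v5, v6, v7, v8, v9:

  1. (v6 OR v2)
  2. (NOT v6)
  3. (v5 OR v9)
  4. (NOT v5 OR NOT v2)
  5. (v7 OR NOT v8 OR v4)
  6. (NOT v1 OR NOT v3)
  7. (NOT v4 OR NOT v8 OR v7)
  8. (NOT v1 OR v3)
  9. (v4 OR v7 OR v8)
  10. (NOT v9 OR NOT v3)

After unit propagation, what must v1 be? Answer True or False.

(NOT v6) stands alone — v6 = False.
From (v2 OR v6) and v6 = False: v2 = True.
(NOT v5 OR NOT v2): since v2 = True, the clause reduces to (NOT v5). v5 = False.
In (v5 OR v9), v5 is now false; v9 must hold, so v9 = True.
From (NOT v3 OR NOT v9) and v9 = True: v3 = False.
From (v3 OR NOT v1) and v3 = False: v1 = False.

False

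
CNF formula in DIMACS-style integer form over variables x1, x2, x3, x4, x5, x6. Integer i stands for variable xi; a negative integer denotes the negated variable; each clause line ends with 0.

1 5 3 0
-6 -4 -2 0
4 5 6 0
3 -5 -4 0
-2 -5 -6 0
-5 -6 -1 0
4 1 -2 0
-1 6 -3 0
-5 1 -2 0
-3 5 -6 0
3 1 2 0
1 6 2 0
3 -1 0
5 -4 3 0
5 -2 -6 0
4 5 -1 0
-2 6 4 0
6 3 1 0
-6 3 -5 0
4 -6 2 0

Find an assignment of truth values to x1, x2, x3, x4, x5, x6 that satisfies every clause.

x1=False, x2=False, x3=True, x4=True, x5=True, x6=True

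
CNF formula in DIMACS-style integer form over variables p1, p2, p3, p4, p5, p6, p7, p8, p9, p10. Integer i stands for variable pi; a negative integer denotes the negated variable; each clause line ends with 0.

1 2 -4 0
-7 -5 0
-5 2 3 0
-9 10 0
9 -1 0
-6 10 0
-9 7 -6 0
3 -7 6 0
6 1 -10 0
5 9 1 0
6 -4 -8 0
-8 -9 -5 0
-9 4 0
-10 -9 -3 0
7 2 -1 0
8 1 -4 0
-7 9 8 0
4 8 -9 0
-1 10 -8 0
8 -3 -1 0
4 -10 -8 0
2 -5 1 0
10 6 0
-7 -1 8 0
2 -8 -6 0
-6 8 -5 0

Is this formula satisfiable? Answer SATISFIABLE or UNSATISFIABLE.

SATISFIABLE

Pure literal: p2 appears only positively; assign p2 = True.
Set p1 = True and propagate.
  then p9 is forced to True.
  then p10 is forced to True.
  then p4 is forced to True.
  then p3 is forced to False.
Try p5 = False.
The remaining clauses are satisfied by p6 = False, p7 = False, p8 = False.
Every clause has at least one true literal under this assignment.
So p1=T  p2=T  p3=F  p4=T  p5=F  p6=F  p7=F  p8=F  p9=T  p10=T is a satisfying assignment.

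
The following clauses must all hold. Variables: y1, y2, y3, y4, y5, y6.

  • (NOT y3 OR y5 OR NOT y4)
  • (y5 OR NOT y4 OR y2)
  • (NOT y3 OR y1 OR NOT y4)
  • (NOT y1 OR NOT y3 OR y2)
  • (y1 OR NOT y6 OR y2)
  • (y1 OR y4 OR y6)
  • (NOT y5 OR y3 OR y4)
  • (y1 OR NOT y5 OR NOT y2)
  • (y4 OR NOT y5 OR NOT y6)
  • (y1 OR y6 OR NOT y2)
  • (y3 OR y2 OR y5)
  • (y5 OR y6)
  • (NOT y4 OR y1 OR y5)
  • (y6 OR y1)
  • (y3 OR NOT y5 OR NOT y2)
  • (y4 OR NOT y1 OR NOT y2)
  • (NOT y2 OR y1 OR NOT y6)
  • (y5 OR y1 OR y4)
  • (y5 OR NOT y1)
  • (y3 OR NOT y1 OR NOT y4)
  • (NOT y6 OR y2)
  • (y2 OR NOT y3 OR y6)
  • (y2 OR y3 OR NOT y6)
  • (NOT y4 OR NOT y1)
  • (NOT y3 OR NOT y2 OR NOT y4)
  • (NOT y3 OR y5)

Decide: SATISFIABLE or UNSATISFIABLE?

y1 = True:
  propagation gives y5=True, y4=False, y3=True, y2=True; an empty clause results — contradiction.
y1 = False:
  propagation gives y6=True, y2=True; an empty clause results — contradiction.
Every branch closes, so no satisfying assignment exists.

UNSATISFIABLE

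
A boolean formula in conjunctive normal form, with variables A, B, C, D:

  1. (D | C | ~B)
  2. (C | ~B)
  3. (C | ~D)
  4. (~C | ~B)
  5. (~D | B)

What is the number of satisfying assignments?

4

The models are:
  A=0 B=0 C=0 D=0
  A=0 B=0 C=1 D=0
  A=1 B=0 C=0 D=0
  A=1 B=0 C=1 D=0
That's 4 in total.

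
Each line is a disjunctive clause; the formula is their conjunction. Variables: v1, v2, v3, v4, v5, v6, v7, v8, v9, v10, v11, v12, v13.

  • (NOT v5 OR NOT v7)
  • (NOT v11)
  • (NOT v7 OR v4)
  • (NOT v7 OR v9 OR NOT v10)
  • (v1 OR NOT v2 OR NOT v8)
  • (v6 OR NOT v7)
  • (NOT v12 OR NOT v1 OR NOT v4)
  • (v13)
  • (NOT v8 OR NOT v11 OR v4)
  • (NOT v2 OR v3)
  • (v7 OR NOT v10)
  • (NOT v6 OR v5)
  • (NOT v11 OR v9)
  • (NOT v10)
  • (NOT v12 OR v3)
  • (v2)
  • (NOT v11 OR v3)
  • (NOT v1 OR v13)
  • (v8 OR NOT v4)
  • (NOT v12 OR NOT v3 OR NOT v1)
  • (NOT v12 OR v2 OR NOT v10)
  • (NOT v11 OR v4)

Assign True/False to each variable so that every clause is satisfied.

The clause (NOT v11) is unit: v11 must be False.
The clause (v13) is unit: v13 must be True.
(NOT v10) is a unit clause, so v10 = False.
The clause (v2) is unit: v2 must be True.
(v3) is a unit clause, so v3 = True.
Pure literal: v7 appears only negated; assign v7 = False.
Set v1 = False and propagate.
  then v8 is forced to False.
  then v4 is forced to False.
The remaining clauses are satisfied by v5 = False, v6 = False, v9 = False, v12 = True.
Every clause has at least one true literal under this assignment.
Check each clause:
  1. (NOT v5 OR NOT v7) — NOT v7 is true.
  2. (NOT v11) — NOT v11 is true.
  3. (v4 OR NOT v7) — NOT v7 is true.
  4. (v9 OR NOT v10 OR NOT v7) — NOT v7 is true.
  5. (NOT v8 OR v1 OR NOT v2) — NOT v8 is true.
  6. (v6 OR NOT v7) — NOT v7 is true.
  7. (NOT v4 OR NOT v12 OR NOT v1) — NOT v4 is true.
  8. (v13) — v13 is true.
  9. (NOT v8 OR NOT v11 OR v4) — NOT v8 is true.
  10. (NOT v2 OR v3) — v3 is true.
  11. (NOT v10 OR v7) — NOT v10 is true.
  12. (NOT v6 OR v5) — NOT v6 is true.
  13. (NOT v11 OR v9) — NOT v11 is true.
  14. (NOT v10) — NOT v10 is true.
  15. (v3 OR NOT v12) — v3 is true.
  16. (v2) — v2 is true.
  17. (NOT v11 OR v3) — v3 is true.
  18. (v13 OR NOT v1) — v13 is true.
  19. (v8 OR NOT v4) — NOT v4 is true.
  20. (NOT v12 OR NOT v1 OR NOT v3) — NOT v1 is true.
  21. (NOT v10 OR v2 OR NOT v12) — v2 is true.
  22. (v4 OR NOT v11) — NOT v11 is true.

v1=F, v2=T, v3=T, v4=F, v5=F, v6=F, v7=F, v8=F, v9=F, v10=F, v11=F, v12=T, v13=T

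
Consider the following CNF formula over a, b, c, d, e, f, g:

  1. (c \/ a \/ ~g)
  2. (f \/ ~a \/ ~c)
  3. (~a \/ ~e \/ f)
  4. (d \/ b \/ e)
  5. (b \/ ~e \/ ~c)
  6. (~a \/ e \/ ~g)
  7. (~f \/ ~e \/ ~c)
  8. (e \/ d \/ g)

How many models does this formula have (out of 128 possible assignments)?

Split on e, then a.
  e=T, a=T: forces c=F; f=T; b, d, g free → 2^3 = 8.
  e=T, a=F: d free; 6 ways for (b,c,f,g) × 2^1 = 12.
  e=F, a=T: b free; 3 ways for (c,d,f,g) × 2^1 = 6.
  e=F, a=F: f free; 7 ways for (b,c,d,g) × 2^1 = 14.
Total: 8 + 12 + 6 + 14 = 40.

40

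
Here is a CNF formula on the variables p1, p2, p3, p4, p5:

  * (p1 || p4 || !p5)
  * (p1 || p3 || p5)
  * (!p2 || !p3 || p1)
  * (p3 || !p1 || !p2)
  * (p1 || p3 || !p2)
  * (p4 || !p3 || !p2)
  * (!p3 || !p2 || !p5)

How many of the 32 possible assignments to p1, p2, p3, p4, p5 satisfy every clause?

13

Split on p3, then p1.
  p3=1, p1=1: 5 of the 8 assignments to (p2,p4,p5) work.
  p3=1, p1=0: remaining (p2,p4,p5) ∈ {(0,0,0); (0,1,0); (0,1,1)} — 3.
  p3=0, p1=1: remaining (p2,p4,p5) ∈ {(0,0,0); (0,0,1); (0,1,0); (0,1,1)} — 4.
  p3=0, p1=0: remaining (p2,p4,p5) ∈ {(0,1,1)} — 1.
Total: 5 + 3 + 4 + 1 = 13.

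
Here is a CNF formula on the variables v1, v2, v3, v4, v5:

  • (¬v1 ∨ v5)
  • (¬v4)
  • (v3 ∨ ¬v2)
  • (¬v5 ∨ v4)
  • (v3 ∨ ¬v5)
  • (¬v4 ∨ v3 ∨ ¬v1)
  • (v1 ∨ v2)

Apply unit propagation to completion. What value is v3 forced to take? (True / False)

True

(¬v4) stands alone — v4 = False.
(v4 ∨ ¬v5) with v4 = False leaves only ¬v5, so v5 = False.
(¬v1 ∨ v5): since v5 = False, the clause reduces to (¬v1). v1 = False.
(v1 ∨ v2) with v1 = False leaves only v2, so v2 = True.
(¬v2 ∨ v3) with v2 = True leaves only v3, so v3 = True.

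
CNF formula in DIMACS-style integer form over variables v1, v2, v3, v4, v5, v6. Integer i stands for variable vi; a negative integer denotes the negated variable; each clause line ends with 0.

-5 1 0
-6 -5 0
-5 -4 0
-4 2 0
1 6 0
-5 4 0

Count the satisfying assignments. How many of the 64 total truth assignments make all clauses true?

18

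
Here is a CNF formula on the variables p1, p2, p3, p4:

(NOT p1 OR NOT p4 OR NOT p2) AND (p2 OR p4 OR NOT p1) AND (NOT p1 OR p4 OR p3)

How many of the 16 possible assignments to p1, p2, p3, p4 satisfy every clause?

11

Case analysis on p1 and p4:
  p1=T, p4=T: remaining (p2,p3) ∈ {(F,F); (F,T)} — 2.
  p1=T, p4=F: remaining (p2,p3) ∈ {(T,T)} — 1.
  p1=F, p4=T: remaining (p2,p3) ∈ {(F,F); (F,T); (T,F); (T,T)} — 4.
  p1=F, p4=F: remaining (p2,p3) ∈ {(F,F); (F,T); (T,F); (T,T)} — 4.
Total: 2 + 1 + 4 + 4 = 11.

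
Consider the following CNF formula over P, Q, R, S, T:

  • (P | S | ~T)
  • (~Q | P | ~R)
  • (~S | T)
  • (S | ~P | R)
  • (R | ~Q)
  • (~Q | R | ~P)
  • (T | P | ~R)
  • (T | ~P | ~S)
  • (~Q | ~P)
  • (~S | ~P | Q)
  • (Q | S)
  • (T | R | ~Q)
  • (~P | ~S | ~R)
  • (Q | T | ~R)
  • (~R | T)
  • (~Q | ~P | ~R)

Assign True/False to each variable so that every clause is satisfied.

P=False, Q=False, R=True, S=True, T=True

Check each clause:
  1. (~T | P | S) — S is true.
  2. (P | ~R | ~Q) — ~Q is true.
  3. (T | ~S) — T is true.
  4. (R | ~P | S) — R is true.
  5. (R | ~Q) — R is true.
  6. (~Q | ~P | R) — R is true.
  7. (~R | P | T) — T is true.
  8. (T | ~P | ~S) — T is true.
  9. (~P | ~Q) — ~Q is true.
  10. (Q | ~P | ~S) — ~P is true.
  11. (Q | S) — S is true.
  12. (T | R | ~Q) — R is true.
  13. (~S | ~R | ~P) — ~P is true.
  14. (~R | Q | T) — T is true.
  15. (~R | T) — T is true.
  16. (~P | ~Q | ~R) — ~P is true.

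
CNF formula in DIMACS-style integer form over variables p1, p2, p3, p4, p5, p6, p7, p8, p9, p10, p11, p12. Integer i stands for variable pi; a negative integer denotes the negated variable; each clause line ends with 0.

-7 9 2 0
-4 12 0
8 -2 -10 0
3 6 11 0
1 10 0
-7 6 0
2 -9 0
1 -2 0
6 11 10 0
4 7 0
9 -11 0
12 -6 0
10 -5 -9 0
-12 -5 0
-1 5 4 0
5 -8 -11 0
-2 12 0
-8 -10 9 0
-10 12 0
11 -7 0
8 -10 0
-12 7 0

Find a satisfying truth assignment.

p1 = T, p2 = T, p3 = T, p4 = T, p5 = F, p6 = T, p7 = T, p8 = F, p9 = T, p10 = F, p11 = T, p12 = T

Pure literal: p3 appears only positively; assign p3 = True.
Set p1 = True and propagate.
Set p2 = True and propagate.
  then p12 is forced to True.
  then p5 is forced to False.
  then p4 is forced to True.
  then p7 is forced to True.
  then p6 is forced to True.
  then p11 is forced to True.
  then p9 is forced to True.
  then p8 is forced to False.
  then p10 is forced to False.
Every clause has at least one true literal under this assignment.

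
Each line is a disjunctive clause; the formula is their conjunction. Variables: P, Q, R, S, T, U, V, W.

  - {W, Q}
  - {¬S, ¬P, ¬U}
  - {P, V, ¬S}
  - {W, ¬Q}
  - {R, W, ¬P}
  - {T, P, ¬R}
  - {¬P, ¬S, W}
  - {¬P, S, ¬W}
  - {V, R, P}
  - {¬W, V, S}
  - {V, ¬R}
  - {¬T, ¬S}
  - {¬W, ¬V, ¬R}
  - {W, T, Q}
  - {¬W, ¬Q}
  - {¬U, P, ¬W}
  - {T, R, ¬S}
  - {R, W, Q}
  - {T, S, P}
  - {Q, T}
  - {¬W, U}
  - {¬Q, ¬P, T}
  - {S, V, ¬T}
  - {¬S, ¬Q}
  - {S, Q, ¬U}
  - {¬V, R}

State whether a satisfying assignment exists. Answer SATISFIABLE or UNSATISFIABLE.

UNSATISFIABLE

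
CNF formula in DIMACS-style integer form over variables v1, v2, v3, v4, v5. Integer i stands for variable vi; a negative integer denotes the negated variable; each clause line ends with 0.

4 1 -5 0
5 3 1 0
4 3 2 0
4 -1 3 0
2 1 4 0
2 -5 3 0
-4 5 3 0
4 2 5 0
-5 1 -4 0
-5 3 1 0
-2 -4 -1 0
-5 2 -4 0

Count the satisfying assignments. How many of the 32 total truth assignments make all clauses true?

7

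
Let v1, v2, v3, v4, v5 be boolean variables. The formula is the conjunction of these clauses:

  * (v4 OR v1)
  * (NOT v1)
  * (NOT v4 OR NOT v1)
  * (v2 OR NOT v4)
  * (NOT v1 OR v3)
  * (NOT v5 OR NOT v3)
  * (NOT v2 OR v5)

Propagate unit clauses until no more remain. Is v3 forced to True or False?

(NOT v1) is a unit clause: v1 = False.
(v4 OR v1) with v1 = False leaves only v4, so v4 = True.
(v2 OR NOT v4) with v4 = True leaves only v2, so v2 = True.
(v5 OR NOT v2) with v2 = True leaves only v5, so v5 = True.
(NOT v3 OR NOT v5): since v5 = True, the clause reduces to (NOT v3). v3 = False.

False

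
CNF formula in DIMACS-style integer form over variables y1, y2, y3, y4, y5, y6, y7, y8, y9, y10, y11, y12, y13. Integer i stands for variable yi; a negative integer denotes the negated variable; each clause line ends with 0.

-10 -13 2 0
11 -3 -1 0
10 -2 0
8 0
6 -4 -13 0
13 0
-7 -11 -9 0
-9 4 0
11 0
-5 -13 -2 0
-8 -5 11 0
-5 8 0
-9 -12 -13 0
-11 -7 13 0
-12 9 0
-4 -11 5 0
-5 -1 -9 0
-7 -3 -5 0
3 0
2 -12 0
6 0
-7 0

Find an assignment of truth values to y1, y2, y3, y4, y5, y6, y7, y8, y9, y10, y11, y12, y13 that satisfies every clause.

y1 = F  y2 = F  y3 = T  y4 = F  y5 = F  y6 = T  y7 = F  y8 = T  y9 = F  y10 = F  y11 = T  y12 = F  y13 = T

Unit propagation: (y8) forces y8 = True.
The clause (y13) is unit: y13 must be True.
Unit propagation: (y11) forces y11 = True.
(y3) is a unit clause, so y3 = True.
(y6) is a unit clause, so y6 = True.
(~y7) is a unit clause, so y7 = False.
Pure literal: y1 appears only negated; assign y1 = False.
y12 occurs only negated in the remaining clauses — set y12 = False.
Set y2 = False and propagate.
  then y10 is forced to False.
For the remaining variables, y4 = False, y5 = False, y9 = False works.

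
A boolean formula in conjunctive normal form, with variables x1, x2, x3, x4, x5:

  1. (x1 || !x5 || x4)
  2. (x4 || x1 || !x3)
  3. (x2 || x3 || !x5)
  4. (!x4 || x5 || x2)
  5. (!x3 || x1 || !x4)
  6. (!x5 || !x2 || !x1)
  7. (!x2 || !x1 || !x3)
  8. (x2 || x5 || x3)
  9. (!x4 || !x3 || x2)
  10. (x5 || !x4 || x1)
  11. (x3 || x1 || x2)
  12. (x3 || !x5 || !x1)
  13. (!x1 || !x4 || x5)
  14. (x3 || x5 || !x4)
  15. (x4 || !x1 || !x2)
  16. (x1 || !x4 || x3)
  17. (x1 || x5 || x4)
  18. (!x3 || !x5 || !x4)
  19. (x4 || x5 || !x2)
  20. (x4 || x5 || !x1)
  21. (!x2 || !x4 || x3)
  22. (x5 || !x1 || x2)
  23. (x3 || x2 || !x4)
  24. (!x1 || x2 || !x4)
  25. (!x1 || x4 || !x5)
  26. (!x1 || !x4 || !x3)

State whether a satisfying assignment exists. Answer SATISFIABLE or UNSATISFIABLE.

UNSATISFIABLE

x4 = True:
  x3 = True:
    propagation gives x1=True; an empty clause results — contradiction.
  x3 = False:
    propagation gives x5=True, x2=True; an empty clause results — contradiction.
x4 = False:
  x1 = True:
    propagation gives x2=False, x5=True; an empty clause results — contradiction.
  x1 = False:
    propagation gives x5=False; an empty clause results — contradiction.
Every branch closes, so no satisfying assignment exists.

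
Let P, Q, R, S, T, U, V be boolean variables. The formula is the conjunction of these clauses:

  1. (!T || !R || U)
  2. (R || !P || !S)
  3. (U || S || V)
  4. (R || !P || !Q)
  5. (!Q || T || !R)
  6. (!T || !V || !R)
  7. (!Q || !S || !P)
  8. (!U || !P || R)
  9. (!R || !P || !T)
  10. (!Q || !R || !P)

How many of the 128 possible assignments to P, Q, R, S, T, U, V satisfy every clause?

48

Split on R, then P.
  R=1, P=1: 7 of the 32 assignments to (Q,S,T,U,V) work.
  R=1, P=0: 11 of the 32 assignments to (Q,S,T,U,V) work.
  R=0, P=1: remaining (Q,S,T,U,V) ∈ {(0,0,0,0,1); (0,0,1,0,1)} — 2.
  R=0, P=0: Q, T free; 7 ways for (S,U,V) × 2^2 = 28.
Total: 7 + 11 + 2 + 28 = 48.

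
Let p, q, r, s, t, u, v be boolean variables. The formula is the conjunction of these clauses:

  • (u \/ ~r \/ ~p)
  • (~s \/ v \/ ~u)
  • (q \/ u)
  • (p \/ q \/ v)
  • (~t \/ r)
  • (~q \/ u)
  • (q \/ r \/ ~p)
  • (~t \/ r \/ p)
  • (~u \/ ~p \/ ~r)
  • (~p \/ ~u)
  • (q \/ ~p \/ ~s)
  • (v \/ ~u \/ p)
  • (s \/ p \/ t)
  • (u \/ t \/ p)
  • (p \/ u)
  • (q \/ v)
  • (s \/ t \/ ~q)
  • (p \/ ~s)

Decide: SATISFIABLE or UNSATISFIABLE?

SATISFIABLE

v occurs only positively in the remaining clauses — set v = True.
Set p = False and propagate.
  then u is forced to True.
  then s is forced to False.
  then t is forced to True.
  then r is forced to True.
q is now unconstrained; take q = False.
So p=0, q=0, r=1, s=0, t=1, u=1, v=1 is a satisfying assignment.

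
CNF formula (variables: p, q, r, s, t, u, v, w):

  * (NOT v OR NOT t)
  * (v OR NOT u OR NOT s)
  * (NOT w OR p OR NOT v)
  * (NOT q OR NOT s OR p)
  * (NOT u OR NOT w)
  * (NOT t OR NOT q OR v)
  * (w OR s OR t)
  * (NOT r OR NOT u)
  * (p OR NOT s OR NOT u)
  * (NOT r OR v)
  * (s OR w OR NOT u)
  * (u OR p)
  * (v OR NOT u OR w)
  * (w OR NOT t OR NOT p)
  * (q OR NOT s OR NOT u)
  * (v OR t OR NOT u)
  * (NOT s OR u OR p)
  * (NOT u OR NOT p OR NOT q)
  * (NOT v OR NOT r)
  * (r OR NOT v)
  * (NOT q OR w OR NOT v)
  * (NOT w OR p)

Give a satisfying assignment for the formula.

p = T, q = T, r = F, s = T, t = F, u = F, v = F, w = F

Branch on p: take p = True.
Try q = True.
  then u is forced to False.
Try r = False.
  then v is forced to False.
  then t is forced to False.
The remaining clauses are satisfied by s = True, w = False.
Every clause has at least one true literal under this assignment.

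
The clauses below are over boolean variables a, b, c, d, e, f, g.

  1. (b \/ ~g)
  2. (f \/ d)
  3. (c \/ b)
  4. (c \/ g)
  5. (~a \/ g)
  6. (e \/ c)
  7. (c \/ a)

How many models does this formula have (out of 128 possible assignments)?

27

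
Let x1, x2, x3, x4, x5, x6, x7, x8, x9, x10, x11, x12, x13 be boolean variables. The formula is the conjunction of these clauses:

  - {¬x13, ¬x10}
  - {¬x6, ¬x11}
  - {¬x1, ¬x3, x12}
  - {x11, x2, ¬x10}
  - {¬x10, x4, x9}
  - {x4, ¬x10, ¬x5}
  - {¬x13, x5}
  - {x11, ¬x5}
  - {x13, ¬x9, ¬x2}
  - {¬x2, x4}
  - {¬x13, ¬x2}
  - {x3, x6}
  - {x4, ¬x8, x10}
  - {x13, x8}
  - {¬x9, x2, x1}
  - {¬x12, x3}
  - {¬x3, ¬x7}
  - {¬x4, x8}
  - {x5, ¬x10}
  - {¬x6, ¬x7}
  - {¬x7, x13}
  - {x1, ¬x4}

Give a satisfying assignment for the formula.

Pure literal: x7 appears only negated; assign x7 = False.
Branch on x1: take x1 = True.
Try x2 = True.
  then x4 is forced to True.
  then x13 is forced to False.
  then x9 is forced to False.
  then x8 is forced to True.
Branch on x3: take x3 = True.
  then x12 is forced to True.
The remaining clauses are satisfied by x5 = False, x6 = False, x10 = False, x11 = True.
Every clause has at least one true literal under this assignment.

x1=1  x2=1  x3=1  x4=1  x5=0  x6=0  x7=0  x8=1  x9=0  x10=0  x11=1  x12=1  x13=0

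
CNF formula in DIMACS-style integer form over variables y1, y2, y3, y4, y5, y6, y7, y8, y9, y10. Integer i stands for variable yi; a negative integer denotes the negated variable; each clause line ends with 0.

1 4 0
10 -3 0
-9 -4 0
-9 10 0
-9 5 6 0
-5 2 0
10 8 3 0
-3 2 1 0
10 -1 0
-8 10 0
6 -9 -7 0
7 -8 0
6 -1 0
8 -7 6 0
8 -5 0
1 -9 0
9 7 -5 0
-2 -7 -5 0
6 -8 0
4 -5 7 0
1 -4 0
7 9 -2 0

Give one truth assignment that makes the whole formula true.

y6 occurs only positively in the remaining clauses — set y6 = True.
y10 occurs only positively in the remaining clauses — set y10 = True.
Try y1 = True.
The remaining clauses are satisfied by y2 = True, y3 = True, y4 = False, y5 = False, y7 = True, y8 = False, y9 = False.

y1 = T, y2 = T, y3 = T, y4 = F, y5 = F, y6 = T, y7 = T, y8 = F, y9 = F, y10 = T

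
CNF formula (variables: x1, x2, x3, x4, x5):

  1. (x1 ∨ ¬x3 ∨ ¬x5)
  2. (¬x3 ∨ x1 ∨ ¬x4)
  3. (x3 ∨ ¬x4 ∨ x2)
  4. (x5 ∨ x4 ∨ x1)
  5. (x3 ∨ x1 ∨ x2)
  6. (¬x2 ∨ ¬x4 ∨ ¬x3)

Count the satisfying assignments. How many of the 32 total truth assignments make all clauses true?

15

Split on x3, then x1.
  x3=1, x1=1: x5 free; 3 ways for (x2,x4) × 2^1 = 6.
  x3=1, x1=0: a clause becomes empty — 0.
  x3=0, x1=1: x5 free; 3 ways for (x2,x4) × 2^1 = 6.
  x3=0, x1=0: remaining (x2,x4,x5) ∈ {(1,0,1); (1,1,0); (1,1,1)} — 3.
Total: 6 + 0 + 6 + 3 = 15.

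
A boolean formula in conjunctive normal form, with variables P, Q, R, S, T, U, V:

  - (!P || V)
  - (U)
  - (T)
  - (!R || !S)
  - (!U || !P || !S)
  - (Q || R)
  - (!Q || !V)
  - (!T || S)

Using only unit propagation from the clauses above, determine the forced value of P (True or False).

(U) is a unit clause: U = True.
(T) is a unit clause: T = True.
In (S || !T), !T is now false; S must hold, so S = True.
From (!S || !R) and S = True: R = False.
(!S || !U || !P) with U = True, S = True leaves only !P, so P = False.

False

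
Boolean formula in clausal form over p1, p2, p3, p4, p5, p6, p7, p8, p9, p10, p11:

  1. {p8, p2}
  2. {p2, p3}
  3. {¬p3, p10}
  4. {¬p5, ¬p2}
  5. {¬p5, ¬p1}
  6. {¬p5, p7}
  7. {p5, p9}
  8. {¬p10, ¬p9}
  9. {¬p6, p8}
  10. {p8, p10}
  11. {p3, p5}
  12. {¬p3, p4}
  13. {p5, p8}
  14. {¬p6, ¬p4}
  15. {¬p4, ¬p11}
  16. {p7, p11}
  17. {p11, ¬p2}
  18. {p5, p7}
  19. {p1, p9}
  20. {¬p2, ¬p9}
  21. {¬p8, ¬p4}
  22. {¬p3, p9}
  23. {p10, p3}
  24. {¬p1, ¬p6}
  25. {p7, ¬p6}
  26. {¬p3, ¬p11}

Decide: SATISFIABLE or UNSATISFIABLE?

p3 = True:
  propagation gives p10=True, p9=False; an empty clause results — contradiction.
p3 = False:
  propagation gives p2=True, p5=False; an empty clause results — contradiction.
Every branch closes, so no satisfying assignment exists.

UNSATISFIABLE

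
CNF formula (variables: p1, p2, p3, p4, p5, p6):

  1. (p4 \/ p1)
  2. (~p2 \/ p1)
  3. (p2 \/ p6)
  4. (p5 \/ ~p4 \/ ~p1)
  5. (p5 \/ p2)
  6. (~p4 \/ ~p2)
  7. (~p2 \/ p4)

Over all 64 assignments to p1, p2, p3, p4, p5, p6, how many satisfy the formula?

6

The models are:
  p1=F p2=F p3=F p4=T p5=T p6=T
  p1=F p2=F p3=T p4=T p5=T p6=T
  p1=T p2=F p3=F p4=F p5=T p6=T
  p1=T p2=F p3=F p4=T p5=T p6=T
  p1=T p2=F p3=T p4=F p5=T p6=T
  p1=T p2=F p3=T p4=T p5=T p6=T
Count: 6.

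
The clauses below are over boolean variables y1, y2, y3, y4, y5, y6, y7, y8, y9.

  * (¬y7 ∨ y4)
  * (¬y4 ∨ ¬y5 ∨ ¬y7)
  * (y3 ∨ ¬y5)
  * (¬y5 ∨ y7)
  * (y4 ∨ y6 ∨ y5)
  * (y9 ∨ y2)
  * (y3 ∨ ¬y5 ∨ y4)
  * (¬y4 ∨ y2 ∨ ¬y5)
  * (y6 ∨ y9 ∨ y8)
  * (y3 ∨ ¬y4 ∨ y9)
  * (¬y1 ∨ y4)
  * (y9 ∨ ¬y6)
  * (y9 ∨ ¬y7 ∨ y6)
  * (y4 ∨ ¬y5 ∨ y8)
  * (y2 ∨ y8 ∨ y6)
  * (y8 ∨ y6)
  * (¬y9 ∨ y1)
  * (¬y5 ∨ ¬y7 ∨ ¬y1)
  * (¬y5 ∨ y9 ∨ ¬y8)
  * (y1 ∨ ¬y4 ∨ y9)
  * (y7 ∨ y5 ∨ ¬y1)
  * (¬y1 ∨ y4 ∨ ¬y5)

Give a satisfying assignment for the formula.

y2 occurs only positively in the remaining clauses — set y2 = True.
y3 occurs only positively in the remaining clauses — set y3 = True.
Branch on y1: take y1 = True.
  then y4 is forced to True.
Branch on y5: take y5 = False.
  then y7 is forced to True.
The remaining clauses are satisfied by y6 = True, y8 = True, y9 = True.
Check each clause:
  1. (y4 ∨ ¬y7) — y4 is true.
  2. (¬y4 ∨ ¬y7 ∨ ¬y5) — ¬y5 is true.
  3. (y3 ∨ ¬y5) — y3 is true.
  4. (¬y5 ∨ y7) — ¬y5 is true.
  5. (y5 ∨ y4 ∨ y6) — y4 is true.
  6. (y2 ∨ y9) — y9 is true.
  7. (¬y5 ∨ y4 ∨ y3) — y3 is true.
  8. (y2 ∨ ¬y4 ∨ ¬y5) — y2 is true.
  9. (y8 ∨ y6 ∨ y9) — y8 is true.
  10. (¬y4 ∨ y9 ∨ y3) — y9 is true.
  11. (¬y1 ∨ y4) — y4 is true.
  12. (y9 ∨ ¬y6) — y9 is true.
  13. (y9 ∨ y6 ∨ ¬y7) — y6 is true.
  14. (y4 ∨ ¬y5 ∨ y8) — y8 is true.
  15. (y8 ∨ y2 ∨ y6) — y8 is true.
  16. (y8 ∨ y6) — y8 is true.
  17. (¬y9 ∨ y1) — y1 is true.
  18. (¬y7 ∨ ¬y5 ∨ ¬y1) — ¬y5 is true.
  19. (¬y5 ∨ y9 ∨ ¬y8) — y9 is true.
  20. (¬y4 ∨ y9 ∨ y1) — y9 is true.
  21. (y5 ∨ y7 ∨ ¬y1) — y7 is true.
  22. (y4 ∨ ¬y5 ∨ ¬y1) — ¬y5 is true.

y1=T, y2=T, y3=T, y4=T, y5=F, y6=T, y7=T, y8=T, y9=T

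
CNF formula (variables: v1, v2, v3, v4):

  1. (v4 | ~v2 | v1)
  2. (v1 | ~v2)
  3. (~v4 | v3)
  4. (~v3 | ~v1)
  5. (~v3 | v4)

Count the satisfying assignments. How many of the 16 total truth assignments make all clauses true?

Satisfying assignments:
  v1=F v2=F v3=F v4=F
  v1=F v2=F v3=T v4=T
  v1=T v2=F v3=F v4=F
  v1=T v2=T v3=F v4=F
Count: 4.

4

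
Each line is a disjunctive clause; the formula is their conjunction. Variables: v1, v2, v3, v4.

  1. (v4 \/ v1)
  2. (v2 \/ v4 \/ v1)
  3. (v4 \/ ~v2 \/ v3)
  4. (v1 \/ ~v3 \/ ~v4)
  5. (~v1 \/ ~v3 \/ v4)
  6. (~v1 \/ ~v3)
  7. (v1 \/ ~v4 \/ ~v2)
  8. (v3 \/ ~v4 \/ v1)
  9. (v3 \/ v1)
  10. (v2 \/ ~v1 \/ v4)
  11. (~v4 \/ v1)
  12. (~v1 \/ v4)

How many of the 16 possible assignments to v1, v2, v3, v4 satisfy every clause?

2

The models are:
  v1=T v2=F v3=F v4=T
  v1=T v2=T v3=F v4=T
Count: 2.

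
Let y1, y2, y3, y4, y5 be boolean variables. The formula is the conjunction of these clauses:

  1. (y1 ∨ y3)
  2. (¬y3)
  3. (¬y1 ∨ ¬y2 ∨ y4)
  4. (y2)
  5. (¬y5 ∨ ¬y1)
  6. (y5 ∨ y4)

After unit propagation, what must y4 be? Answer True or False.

Unit clause (¬y3) sets y3 = False.
From (y3 ∨ y1) and y3 = False: y1 = True.
(y2) stands alone — y2 = True.
(¬y1 ∨ ¬y2 ∨ y4) with y2 = True, y1 = True leaves only y4, so y4 = True.

True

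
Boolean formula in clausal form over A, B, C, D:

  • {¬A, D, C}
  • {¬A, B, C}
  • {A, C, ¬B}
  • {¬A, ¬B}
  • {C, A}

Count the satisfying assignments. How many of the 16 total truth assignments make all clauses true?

6

The models are:
  A=0 B=0 C=1 D=0
  A=0 B=0 C=1 D=1
  A=0 B=1 C=1 D=0
  A=0 B=1 C=1 D=1
  A=1 B=0 C=1 D=0
  A=1 B=0 C=1 D=1
That's 6 in total.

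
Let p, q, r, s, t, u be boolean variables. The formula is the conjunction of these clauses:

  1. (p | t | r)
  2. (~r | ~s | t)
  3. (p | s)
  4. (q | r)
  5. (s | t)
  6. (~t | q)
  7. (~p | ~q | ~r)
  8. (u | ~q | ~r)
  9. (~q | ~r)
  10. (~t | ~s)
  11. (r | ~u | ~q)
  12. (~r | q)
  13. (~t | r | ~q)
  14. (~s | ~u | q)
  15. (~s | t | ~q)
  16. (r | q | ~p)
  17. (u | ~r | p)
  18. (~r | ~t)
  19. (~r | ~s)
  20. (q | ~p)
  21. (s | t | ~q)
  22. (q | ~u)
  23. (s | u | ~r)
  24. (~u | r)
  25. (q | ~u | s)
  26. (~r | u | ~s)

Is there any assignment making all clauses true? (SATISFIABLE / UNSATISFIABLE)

r = True:
  propagation gives q=False; an empty clause results — contradiction.
r = False:
  propagation gives q=True, u=False, t=False, p=True; an empty clause results — contradiction.
Every branch closes, so no satisfying assignment exists.

UNSATISFIABLE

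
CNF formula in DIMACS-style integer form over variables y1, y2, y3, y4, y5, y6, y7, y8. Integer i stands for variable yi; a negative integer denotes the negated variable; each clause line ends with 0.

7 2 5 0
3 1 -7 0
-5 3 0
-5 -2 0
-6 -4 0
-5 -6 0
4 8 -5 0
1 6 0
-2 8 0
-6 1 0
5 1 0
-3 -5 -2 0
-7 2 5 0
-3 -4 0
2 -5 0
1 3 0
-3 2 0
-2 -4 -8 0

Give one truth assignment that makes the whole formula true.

y1 = T, y2 = T, y3 = T, y4 = F, y5 = F, y6 = T, y7 = F, y8 = T

Pure literal: y1 appears only positively; assign y1 = True.
Try y2 = True.
  then y5 is forced to False.
  then y8 is forced to True.
  then y4 is forced to False.
y3, y6, y7 are now unconstrained; take y3 = True, y6 = True, y7 = False.
Every clause has at least one true literal under this assignment.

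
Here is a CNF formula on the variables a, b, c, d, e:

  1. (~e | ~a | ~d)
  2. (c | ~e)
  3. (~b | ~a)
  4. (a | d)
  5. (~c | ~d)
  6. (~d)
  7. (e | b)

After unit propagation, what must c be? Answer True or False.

True

(~d) stands alone — d = False.
(a | d): since d = False, the clause reduces to (a). a = True.
From (~a | ~b) and a = True: b = False.
(b | e) with b = False leaves only e, so e = True.
In (c | ~e), ~e is now false; c must hold, so c = True.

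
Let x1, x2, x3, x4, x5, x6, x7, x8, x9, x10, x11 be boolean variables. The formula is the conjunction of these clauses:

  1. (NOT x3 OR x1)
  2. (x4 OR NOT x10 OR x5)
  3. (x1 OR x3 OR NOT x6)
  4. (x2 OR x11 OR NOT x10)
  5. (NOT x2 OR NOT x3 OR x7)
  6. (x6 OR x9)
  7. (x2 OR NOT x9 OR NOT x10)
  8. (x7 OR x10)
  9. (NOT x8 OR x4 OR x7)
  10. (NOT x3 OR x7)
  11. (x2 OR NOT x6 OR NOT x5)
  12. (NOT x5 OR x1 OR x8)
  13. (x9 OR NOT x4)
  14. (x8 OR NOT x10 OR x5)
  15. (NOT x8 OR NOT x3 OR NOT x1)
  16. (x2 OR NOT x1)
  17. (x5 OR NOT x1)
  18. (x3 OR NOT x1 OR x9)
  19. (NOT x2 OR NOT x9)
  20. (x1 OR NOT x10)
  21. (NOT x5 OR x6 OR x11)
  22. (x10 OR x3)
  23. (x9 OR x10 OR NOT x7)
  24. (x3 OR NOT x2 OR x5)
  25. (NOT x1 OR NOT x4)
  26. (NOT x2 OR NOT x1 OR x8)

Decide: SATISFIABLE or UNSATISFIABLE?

UNSATISFIABLE

x1 = True:
  propagation gives x2=True, x5=True, x9=False, x6=True; an empty clause results — contradiction.
x1 = False:
  propagation gives x3=False, x6=False, x9=True, x2=False; an empty clause results — contradiction.
Every branch closes, so no satisfying assignment exists.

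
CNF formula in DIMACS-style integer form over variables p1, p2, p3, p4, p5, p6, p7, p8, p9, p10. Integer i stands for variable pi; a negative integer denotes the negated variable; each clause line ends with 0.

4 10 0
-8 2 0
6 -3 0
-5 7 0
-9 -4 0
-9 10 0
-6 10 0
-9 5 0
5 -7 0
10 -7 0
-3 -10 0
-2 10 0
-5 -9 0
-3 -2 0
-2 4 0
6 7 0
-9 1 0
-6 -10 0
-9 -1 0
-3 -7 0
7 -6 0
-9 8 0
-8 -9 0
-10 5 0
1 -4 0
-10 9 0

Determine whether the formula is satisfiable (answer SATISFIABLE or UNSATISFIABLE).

p9 = True:
  propagation gives p4=False, p10=True, p5=True; an empty clause results — contradiction.
p9 = False:
  propagation gives p10=False, p4=True, p6=False, p3=False; an empty clause results — contradiction.
Every branch closes, so no satisfying assignment exists.

UNSATISFIABLE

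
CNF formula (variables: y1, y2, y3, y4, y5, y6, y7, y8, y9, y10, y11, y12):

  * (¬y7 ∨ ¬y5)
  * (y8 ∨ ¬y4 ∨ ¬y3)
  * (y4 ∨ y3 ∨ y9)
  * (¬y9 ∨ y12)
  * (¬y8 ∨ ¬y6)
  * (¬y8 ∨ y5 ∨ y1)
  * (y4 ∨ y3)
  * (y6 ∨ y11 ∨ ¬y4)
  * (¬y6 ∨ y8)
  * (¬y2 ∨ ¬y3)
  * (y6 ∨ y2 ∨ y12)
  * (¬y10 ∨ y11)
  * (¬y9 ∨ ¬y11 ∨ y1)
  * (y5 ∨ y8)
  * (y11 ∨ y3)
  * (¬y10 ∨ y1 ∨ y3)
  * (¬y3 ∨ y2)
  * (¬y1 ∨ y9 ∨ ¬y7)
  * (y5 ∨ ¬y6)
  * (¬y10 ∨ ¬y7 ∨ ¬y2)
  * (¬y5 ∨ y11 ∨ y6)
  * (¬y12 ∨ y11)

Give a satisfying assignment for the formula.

y1=T  y2=F  y3=F  y4=T  y5=F  y6=F  y7=F  y8=T  y9=F  y10=F  y11=T  y12=T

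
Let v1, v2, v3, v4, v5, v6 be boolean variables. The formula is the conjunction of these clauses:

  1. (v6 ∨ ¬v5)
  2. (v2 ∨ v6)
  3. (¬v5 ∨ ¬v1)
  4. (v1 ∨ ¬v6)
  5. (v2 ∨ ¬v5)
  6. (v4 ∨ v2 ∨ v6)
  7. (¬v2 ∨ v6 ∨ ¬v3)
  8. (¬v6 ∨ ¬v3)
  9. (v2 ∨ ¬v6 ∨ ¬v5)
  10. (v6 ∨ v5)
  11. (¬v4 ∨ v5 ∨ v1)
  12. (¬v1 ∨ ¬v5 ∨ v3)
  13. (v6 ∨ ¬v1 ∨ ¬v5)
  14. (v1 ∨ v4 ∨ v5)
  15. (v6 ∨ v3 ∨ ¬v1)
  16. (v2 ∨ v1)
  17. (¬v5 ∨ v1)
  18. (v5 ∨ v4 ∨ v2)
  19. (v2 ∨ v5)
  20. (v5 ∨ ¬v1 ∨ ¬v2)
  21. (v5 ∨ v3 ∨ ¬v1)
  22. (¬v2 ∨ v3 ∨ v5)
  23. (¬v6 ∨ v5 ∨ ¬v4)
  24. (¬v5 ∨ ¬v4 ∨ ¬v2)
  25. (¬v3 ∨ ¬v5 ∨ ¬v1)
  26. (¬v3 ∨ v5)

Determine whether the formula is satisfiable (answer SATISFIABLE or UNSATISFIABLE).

UNSATISFIABLE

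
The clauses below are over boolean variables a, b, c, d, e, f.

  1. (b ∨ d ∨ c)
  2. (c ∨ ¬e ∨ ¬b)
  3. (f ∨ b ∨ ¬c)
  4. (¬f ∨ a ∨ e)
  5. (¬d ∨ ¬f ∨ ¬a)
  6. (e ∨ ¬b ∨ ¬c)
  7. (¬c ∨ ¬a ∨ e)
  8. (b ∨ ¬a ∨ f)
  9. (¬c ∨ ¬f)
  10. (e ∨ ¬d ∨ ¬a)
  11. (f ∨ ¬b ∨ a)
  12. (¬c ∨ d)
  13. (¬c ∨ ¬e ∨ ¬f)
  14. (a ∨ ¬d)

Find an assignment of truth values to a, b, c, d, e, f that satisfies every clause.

Branch on a: take a = True.
For the remaining variables, b = True, c = False, d = False, e = False, f = False works.

a=True, b=True, c=False, d=False, e=False, f=False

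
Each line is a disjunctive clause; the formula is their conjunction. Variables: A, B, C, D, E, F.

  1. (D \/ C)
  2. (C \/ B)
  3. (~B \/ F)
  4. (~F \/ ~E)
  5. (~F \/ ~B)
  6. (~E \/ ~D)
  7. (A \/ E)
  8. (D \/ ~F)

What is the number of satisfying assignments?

5

Satisfying assignments:
  A=F B=F C=T D=F E=T F=F
  A=T B=F C=T D=F E=F F=F
  A=T B=F C=T D=F E=T F=F
  A=T B=F C=T D=T E=F F=F
  A=T B=F C=T D=T E=F F=T
That's 5 in total.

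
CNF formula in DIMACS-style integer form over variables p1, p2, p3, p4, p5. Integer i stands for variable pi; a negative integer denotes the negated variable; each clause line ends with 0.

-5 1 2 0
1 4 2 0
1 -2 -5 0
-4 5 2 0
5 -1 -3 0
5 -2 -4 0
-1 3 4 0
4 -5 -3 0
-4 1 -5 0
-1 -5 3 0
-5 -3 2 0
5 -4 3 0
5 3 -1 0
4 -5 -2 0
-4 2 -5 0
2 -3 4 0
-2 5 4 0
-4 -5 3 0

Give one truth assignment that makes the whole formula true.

Branch on p1: take p1 = True.
For the remaining variables, p2 = True, p3 = True, p4 = True, p5 = True works.

p1=True, p2=True, p3=True, p4=True, p5=True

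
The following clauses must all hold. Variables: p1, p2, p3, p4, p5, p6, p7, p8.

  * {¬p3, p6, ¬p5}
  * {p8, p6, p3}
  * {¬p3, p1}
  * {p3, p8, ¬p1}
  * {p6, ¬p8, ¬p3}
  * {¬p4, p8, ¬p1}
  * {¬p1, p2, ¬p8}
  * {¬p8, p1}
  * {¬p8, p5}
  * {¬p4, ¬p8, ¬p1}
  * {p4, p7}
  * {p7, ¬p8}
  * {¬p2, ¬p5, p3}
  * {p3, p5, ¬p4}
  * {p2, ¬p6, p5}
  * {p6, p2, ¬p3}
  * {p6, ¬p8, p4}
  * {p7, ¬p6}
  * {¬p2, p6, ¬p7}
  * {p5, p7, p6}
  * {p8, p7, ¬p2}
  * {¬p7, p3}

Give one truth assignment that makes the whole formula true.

p1=True  p2=True  p3=True  p4=False  p5=True  p6=True  p7=True  p8=False

Branch on p1: take p1 = True.
Try p2 = True.
Branch on p3: take p3 = True.
The remaining clauses are satisfied by p4 = False, p5 = True, p6 = True, p7 = True, p8 = False.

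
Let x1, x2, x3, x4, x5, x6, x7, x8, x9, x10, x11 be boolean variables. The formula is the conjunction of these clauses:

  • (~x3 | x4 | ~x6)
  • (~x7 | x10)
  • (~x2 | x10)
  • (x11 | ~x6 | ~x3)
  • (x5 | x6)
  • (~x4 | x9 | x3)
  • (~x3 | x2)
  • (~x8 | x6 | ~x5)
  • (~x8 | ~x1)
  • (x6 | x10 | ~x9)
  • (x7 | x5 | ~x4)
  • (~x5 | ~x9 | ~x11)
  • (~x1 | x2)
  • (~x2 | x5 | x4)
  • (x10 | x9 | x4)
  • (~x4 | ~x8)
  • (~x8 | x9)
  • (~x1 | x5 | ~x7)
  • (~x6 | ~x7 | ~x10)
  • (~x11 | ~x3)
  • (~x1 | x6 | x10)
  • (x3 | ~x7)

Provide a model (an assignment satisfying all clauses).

x8 occurs only negated in the remaining clauses — set x8 = False.
Try x1 = True.
  then x2 is forced to True.
  then x10 is forced to True.
Set x3 = True and propagate.
  then x11 is forced to False.
  then x6 is forced to False.
  then x5 is forced to True.
x4, x7, x9 are now unconstrained; take x4 = True, x7 = True, x9 = False.

x1 = 1, x2 = 1, x3 = 1, x4 = 1, x5 = 1, x6 = 0, x7 = 1, x8 = 0, x9 = 0, x10 = 1, x11 = 0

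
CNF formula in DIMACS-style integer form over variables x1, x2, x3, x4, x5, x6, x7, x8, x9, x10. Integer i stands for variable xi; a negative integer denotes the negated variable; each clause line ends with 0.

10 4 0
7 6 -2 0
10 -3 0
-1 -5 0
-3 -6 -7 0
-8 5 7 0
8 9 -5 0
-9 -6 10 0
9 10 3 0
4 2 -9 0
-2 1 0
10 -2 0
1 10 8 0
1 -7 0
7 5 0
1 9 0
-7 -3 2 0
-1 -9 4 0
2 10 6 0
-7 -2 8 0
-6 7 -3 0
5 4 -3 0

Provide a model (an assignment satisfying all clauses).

x1=T, x2=T, x3=T, x4=T, x5=F, x6=F, x7=T, x8=T, x9=T, x10=T

Pure literal: x4 appears only positively; assign x4 = True.
x10 occurs only positively in the remaining clauses — set x10 = True.
Set x1 = True and propagate.
  then x5 is forced to False.
  then x7 is forced to True.
For the remaining variables, x2 = True, x3 = True, x6 = False, x8 = True, x9 = True works.
Check each clause:
  1. {x10, x4} — x10 is true.
  2. {x6, x7, ¬x2} — x7 is true.
  3. {x10, ¬x3} — x10 is true.
  4. {¬x5, ¬x1} — ¬x5 is true.
  5. {¬x7, ¬x3, ¬x6} — ¬x6 is true.
  6. {¬x8, x7, x5} — x7 is true.
  7. {x8, x9, ¬x5} — x8 is true.
  8. {¬x9, x10, ¬x6} — x10 is true.
  9. {x3, x10, x9} — x9 is true.
  10. {¬x9, x2, x4} — x2 is true.
  11. {¬x2, x1} — x1 is true.
  12. {x10, ¬x2} — x10 is true.
  13. {x8, x1, x10} — x8 is true.
  14. {x1, ¬x7} — x1 is true.
  15. {x5, x7} — x7 is true.
  16. {x1, x9} — x9 is true.
  17. {x2, ¬x7, ¬x3} — x2 is true.
  18. {¬x9, x4, ¬x1} — x4 is true.
  19. {x10, x2, x6} — x10 is true.
  20. {x8, ¬x7, ¬x2} — x8 is true.
  21. {¬x3, x7, ¬x6} — ¬x6 is true.
  22. {¬x3, x5, x4} — x4 is true.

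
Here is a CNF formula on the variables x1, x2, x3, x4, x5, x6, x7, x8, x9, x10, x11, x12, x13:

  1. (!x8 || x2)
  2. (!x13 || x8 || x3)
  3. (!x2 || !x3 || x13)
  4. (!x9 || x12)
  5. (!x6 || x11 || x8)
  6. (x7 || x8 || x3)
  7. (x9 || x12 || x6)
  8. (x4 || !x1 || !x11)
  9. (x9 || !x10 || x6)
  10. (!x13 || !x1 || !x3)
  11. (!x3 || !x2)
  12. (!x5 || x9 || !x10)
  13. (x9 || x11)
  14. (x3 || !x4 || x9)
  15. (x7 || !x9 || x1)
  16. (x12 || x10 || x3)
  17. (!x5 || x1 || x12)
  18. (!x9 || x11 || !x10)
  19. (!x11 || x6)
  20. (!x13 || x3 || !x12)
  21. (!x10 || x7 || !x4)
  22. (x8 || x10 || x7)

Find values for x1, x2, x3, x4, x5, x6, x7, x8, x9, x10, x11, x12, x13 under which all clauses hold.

x1=T, x2=F, x3=T, x4=T, x5=F, x6=T, x7=T, x8=F, x9=F, x10=F, x11=T, x12=F, x13=F

Check each clause:
  1. (x2 || !x8) — !x8 is true.
  2. (!x13 || x3 || x8) — x3 is true.
  3. (!x2 || x13 || !x3) — !x2 is true.
  4. (!x9 || x12) — !x9 is true.
  5. (x11 || x8 || !x6) — x11 is true.
  6. (x7 || x8 || x3) — x3 is true.
  7. (x6 || x12 || x9) — x6 is true.
  8. (x4 || !x11 || !x1) — x4 is true.
  9. (x6 || !x10 || x9) — !x10 is true.
  10. (!x1 || !x3 || !x13) — !x13 is true.
  11. (!x3 || !x2) — !x2 is true.
  12. (!x10 || !x5 || x9) — !x5 is true.
  13. (x9 || x11) — x11 is true.
  14. (x9 || !x4 || x3) — x3 is true.
  15. (!x9 || x7 || x1) — x1 is true.
  16. (x12 || x10 || x3) — x3 is true.
  17. (!x5 || x12 || x1) — x1 is true.
  18. (!x9 || !x10 || x11) — x11 is true.
  19. (!x11 || x6) — x6 is true.
  20. (x3 || !x12 || !x13) — x3 is true.
  21. (!x10 || x7 || !x4) — !x10 is true.
  22. (x8 || x10 || x7) — x7 is true.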